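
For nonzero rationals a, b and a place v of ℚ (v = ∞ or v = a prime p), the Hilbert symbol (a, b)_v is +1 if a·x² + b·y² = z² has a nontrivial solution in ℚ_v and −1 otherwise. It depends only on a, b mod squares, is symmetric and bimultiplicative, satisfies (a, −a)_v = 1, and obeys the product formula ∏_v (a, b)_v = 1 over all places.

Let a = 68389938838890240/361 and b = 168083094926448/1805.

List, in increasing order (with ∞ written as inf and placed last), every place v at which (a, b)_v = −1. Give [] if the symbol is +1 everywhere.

[2, 23, 31, 43]

Mod squares: a ≡ 5058735, b ≡ 115. Check v ∈ {∞, 2, 3, 5, 11, 13, 19, 23, 31, 43}.
v=11: a=11^1·(≡6), b=11^0·(≡9) mod 11; (6|11)=-1, (9|11)=+1; (−1)^{1·0·5}·(-1)^0·(+1)^1 = +1.
v=3: a=3^1·(≡2), b=3^2·(≡1) mod 3; (2|3)=-1, (1|3)=+1; (−1)^{1·2·1}·(-1)^2·(+1)^1 = +1.
v=2: v_2(a)=8, v_2(b)=4; units ≡ 7, 3 (mod 8); ε·ε+αω+βω = 1·1+8·1+4·0 ≡ 1  ⇒  (a,b)_2 = -1.
v=13: a=13^4·(≡11), b=13^4·(≡2) mod 13; (11|13)=-1, (2|13)=-1; (−1)^{4·4·6}·(-1)^4·(-1)^4 = +1.
v=31: a=31^1·(≡18), b=31^2·(≡21) mod 31; (18|31)=+1, (21|31)=-1; (−1)^{1·2·15}·(+1)^2·(-1)^1 = -1.
v=23: a=23^1·(≡5), b=23^1·(≡14) mod 23; (5|23)=-1, (14|23)=-1; (−1)^{1·1·11}·(-1)^1·(-1)^1 = -1.
v=43: a=43^3·(≡31), b=43^2·(≡37) mod 43; (31|43)=+1, (37|43)=-1; (−1)^{3·2·21}·(+1)^2·(-1)^3 = -1.
v=∞: 5058735 > 0 and 115 > 0  ⇒  (a,b)_∞ = +1.
v=5: a=5^1·(≡3), b=5^-1·(≡3) mod 5; (3|5)=-1, (3|5)=-1; (−1)^{1·-1·2}·(-1)^-1·(-1)^1 = +1.
v=19: a=19^-2·(≡9), b=19^-2·(≡9) mod 19; (9|19)=+1, (9|19)=+1; (−1)^{-2·-2·9}·(+1)^-2·(+1)^-2 = +1.
Ram(5058735, 115) = {2, 23, 31, 43}; no ℚ_2-point on the conic.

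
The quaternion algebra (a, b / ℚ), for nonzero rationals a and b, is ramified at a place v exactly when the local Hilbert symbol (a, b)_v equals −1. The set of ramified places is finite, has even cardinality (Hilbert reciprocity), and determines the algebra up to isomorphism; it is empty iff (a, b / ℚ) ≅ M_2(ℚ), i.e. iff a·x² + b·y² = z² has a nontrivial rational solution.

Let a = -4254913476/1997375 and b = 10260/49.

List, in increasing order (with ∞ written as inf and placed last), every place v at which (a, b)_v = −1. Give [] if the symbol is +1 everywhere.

[5, 11]

Mod squares: a ≡ -53295, b ≡ 285. Check v ∈ {∞, 2, 3, 5, 7, 11, 17, 19, 29}.
v=∞: -53295 < 0 and 285 > 0  ⇒  (a,b)_∞ = +1.
v=17: a=17^3·(≡12), b=17^0·(≡4) mod 17; (12|17)=-1, (4|17)=+1; (−1)^{3·0·8}·(-1)^0·(+1)^3 = +1.
v=19: a=19^-1·(≡5), b=19^1·(≡18) mod 19; (5|19)=+1, (18|19)=-1; (−1)^{-1·1·9}·(+1)^1·(-1)^-1 = +1.
v=11: a=11^1·(≡7), b=11^0·(≡6) mod 11; (7|11)=-1, (6|11)=-1; (−1)^{1·0·5}·(-1)^0·(-1)^1 = -1.
v=2: v_2(a)=2, v_2(b)=2; units ≡ 1, 5 (mod 8); ε·ε+αω+βω = 0·0+2·1+2·0 ≡ 0  ⇒  (a,b)_2 = +1.
v=3: a=3^9·(≡1), b=3^3·(≡2) mod 3; (1|3)=+1, (2|3)=-1; (−1)^{9·3·1}·(+1)^3·(-1)^9 = +1.
v=5: a=5^-3·(≡1), b=5^1·(≡3) mod 5; (1|5)=+1, (3|5)=-1; (−1)^{-3·1·2}·(+1)^1·(-1)^-3 = -1.
v=7: a=7^0·(≡6), b=7^-2·(≡5) mod 7; (6|7)=-1, (5|7)=-1; (−1)^{0·-2·3}·(-1)^-2·(-1)^0 = +1.
v=29: a=29^-2·(≡13), b=29^0·(≡20) mod 29; (13|29)=+1, (20|29)=+1; (−1)^{-2·0·14}·(+1)^0·(+1)^-2 = +1.
|Ram(-53295, 285)| = 2, even; anisotropic at {5, 11}.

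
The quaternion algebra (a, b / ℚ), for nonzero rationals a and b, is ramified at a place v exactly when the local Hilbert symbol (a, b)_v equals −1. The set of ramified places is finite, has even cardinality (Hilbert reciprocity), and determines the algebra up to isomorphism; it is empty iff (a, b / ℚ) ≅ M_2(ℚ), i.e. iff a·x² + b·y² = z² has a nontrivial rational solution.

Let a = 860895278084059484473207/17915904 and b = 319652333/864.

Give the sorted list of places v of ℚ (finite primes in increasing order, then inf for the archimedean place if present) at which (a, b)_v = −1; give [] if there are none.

(a, b) ≡ (1482, 16302) mod (ℚ^×)²; places V = {2, 3, 7, 11, 13, 19, ∞}.
(a,b)_∞: sgn(1482)=+, sgn(16302)=+, so +1.
(a,b)_13: α=1, u≡3; β=1, v≡2 (mod 13); (3|13)=+1, (2|13)=-1; sign (−1)^0·+1^1·-1^1 = -1.
(a,b)_7: α=20, u≡5; β=6, v≡5 (mod 7); (5|7)=-1, (5|7)=-1; sign (−1)^0·-1^6·-1^20 = +1.
(a,b)_11: α=2, u≡2; β=1, v≡7 (mod 11); (2|11)=-1, (7|11)=-1; sign (−1)^0·-1^1·-1^2 = -1.
(a,b)_19: α=3, u≡18; β=1, v≡18 (mod 19); (18|19)=-1, (18|19)=-1; sign (−1)^1·-1^1·-1^3 = -1.
(a,b)_3: α=-7, u≡2; β=-3, v≡1 (mod 3); (2|3)=-1, (1|3)=+1; sign (−1)^1·-1^-3·+1^-7 = +1.
(a,b)_2: α=-13, β=-5; u≡5, v≡7 (mod 8); ε(u)ε(v)=0·1, αω(v)=-13·0, βω(u)=-5·1; sum ≡ 1  ⇒  -1.
(1482, 16302 / ℚ) ramifies at {2, 11, 13, 19}: a division algebra.

[2, 11, 13, 19]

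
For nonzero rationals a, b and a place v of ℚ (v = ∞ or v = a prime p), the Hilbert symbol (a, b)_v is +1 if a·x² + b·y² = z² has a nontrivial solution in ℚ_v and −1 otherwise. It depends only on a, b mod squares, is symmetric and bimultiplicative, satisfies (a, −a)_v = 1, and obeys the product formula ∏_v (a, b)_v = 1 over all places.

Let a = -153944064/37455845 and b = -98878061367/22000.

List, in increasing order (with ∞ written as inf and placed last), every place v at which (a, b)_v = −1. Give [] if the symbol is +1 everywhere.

Mod squares: a ≡ -145, b ≡ -515185. Check v ∈ {∞, 2, 3, 5, 7, 11, 17, 19, 23, 29}.
v=3: a=3^4·(≡2), b=3^4·(≡2) mod 3; (2|3)=-1, (2|3)=-1; (−1)^{4·4·1}·(-1)^4·(-1)^4 = +1.
v=29: a=29^1·(≡6), b=29^1·(≡3) mod 29; (6|29)=+1, (3|29)=-1; (−1)^{1·1·14}·(+1)^1·(-1)^1 = -1.
v=∞: -145 < 0 and -515185 < 0  ⇒  (a,b)_∞ = -1.
v=7: a=7^-2·(≡4), b=7^0·(≡1) mod 7; (4|7)=+1, (1|7)=+1; (−1)^{-2·0·3}·(+1)^0·(+1)^-2 = +1.
v=17: a=17^-2·(≡1), b=17^1·(≡3) mod 17; (1|17)=+1, (3|17)=-1; (−1)^{-2·1·8}·(+1)^1·(-1)^-2 = +1.
v=11: a=11^0·(≡5), b=11^-1·(≡4) mod 11; (5|11)=+1, (4|11)=+1; (−1)^{0·-1·5}·(+1)^-1·(+1)^0 = +1.
v=2: v_2(a)=16, v_2(b)=-4; units ≡ 7, 7 (mod 8); ε·ε+αω+βω = 1·1+16·0+-4·0 ≡ 1  ⇒  (a,b)_2 = -1.
v=23: a=23^-2·(≡8), b=23^0·(≡5) mod 23; (8|23)=+1, (5|23)=-1; (−1)^{-2·0·11}·(+1)^0·(-1)^-2 = +1.
v=19: a=19^0·(≡7), b=19^5·(≡7) mod 19; (7|19)=+1, (7|19)=+1; (−1)^{0·5·9}·(+1)^5·(+1)^0 = +1.
v=5: a=5^-1·(≡4), b=5^-3·(≡3) mod 5; (4|5)=+1, (3|5)=-1; (−1)^{-1·-3·2}·(+1)^-3·(-1)^-1 = -1.
Ram(-145, -515185) = {2, 5, 29, ∞}; no ℚ_2-point on the conic.

[2, 5, 29, inf]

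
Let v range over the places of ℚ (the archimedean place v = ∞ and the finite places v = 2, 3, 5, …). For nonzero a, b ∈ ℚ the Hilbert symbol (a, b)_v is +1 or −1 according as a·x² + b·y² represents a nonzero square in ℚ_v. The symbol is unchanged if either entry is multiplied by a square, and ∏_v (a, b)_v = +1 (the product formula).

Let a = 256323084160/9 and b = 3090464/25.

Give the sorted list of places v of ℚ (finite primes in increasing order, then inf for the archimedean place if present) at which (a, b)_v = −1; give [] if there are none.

Mod squares: a ≡ 23698510, b ≡ 193154. Check v ∈ {∞, 2, 3, 5, 11, 13, 17, 19, 23, 29}.
v=17: a=17^1·(≡2), b=17^1·(≡12) mod 17; (2|17)=+1, (12|17)=-1; (−1)^{1·1·8}·(+1)^1·(-1)^1 = -1.
v=3: a=3^-2·(≡1), b=3^0·(≡2) mod 3; (1|3)=+1, (2|3)=-1; (−1)^{-2·0·1}·(+1)^0·(-1)^-2 = +1.
v=∞: 23698510 > 0 and 193154 > 0  ⇒  (a,b)_∞ = +1.
v=19: a=19^1·(≡11), b=19^1·(≡9) mod 19; (11|19)=+1, (9|19)=+1; (−1)^{1·1·9}·(+1)^1·(+1)^1 = -1.
v=29: a=29^1·(≡13), b=29^0·(≡2) mod 29; (13|29)=+1, (2|29)=-1; (−1)^{1·0·14}·(+1)^0·(-1)^1 = -1.
v=11: a=11^1·(≡9), b=11^0·(≡1) mod 11; (9|11)=+1, (1|11)=+1; (−1)^{1·0·5}·(+1)^0·(+1)^1 = +1.
v=13: a=13^2·(≡1), b=13^1·(≡3) mod 13; (1|13)=+1, (3|13)=+1; (−1)^{2·1·6}·(+1)^1·(+1)^2 = +1.
v=23: a=23^1·(≡3), b=23^1·(≡1) mod 23; (3|23)=+1, (1|23)=+1; (−1)^{1·1·11}·(+1)^1·(+1)^1 = -1.
v=2: v_2(a)=7, v_2(b)=5; units ≡ 7, 1 (mod 8); ε·ε+αω+βω = 1·0+7·0+5·0 ≡ 0  ⇒  (a,b)_2 = +1.
v=5: a=5^1·(≡3), b=5^-2·(≡4) mod 5; (3|5)=-1, (4|5)=+1; (−1)^{1·-2·2}·(-1)^-2·(+1)^1 = +1.
(23698510, 193154 / ℚ) ramifies at {17, 19, 23, 29}: a division algebra.

[17, 19, 23, 29]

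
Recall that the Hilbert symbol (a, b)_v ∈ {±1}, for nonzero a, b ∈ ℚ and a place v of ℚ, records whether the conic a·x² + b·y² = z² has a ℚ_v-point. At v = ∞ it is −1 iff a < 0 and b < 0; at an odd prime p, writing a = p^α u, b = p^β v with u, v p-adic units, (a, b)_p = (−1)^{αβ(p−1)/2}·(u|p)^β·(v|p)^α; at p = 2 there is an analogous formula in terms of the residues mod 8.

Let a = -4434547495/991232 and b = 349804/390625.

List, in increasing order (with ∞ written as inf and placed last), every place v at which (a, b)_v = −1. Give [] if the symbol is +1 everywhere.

(a, b) ≡ (-106190, 91) mod (ℚ^×)²; places V = {2, 5, 7, 11, 13, 17, 31, 37, 41, ∞}.
(a,b)_41: α=1, u≡35; β=0, v≡36 (mod 41); (35|41)=-1, (36|41)=+1; sign (−1)^0·-1^0·+1^1 = +1.
(a,b)_37: α=1, u≡11; β=0, v≡5 (mod 37); (11|37)=+1, (5|37)=-1; sign (−1)^0·+1^0·-1^1 = -1.
(a,b)_5: α=1, u≡3; β=-8, v≡4 (mod 5); (3|5)=-1, (4|5)=+1; sign (−1)^0·-1^-8·+1^1 = +1.
(a,b)_7: α=1, u≡3; β=1, v≡5 (mod 7); (3|7)=-1, (5|7)=-1; sign (−1)^1·-1^1·-1^1 = -1.
(a,b)_17: α=4, u≡1; β=0, v≡5 (mod 17); (1|17)=+1, (5|17)=-1; sign (−1)^0·+1^0·-1^4 = +1.
(a,b)_31: α=0, u≡8; β=2, v≡22 (mod 31); (8|31)=+1, (22|31)=-1; sign (−1)^0·+1^2·-1^0 = +1.
(a,b)_11: α=-2, u≡5; β=0, v≡1 (mod 11); (5|11)=+1, (1|11)=+1; sign (−1)^0·+1^0·+1^-2 = +1.
(a,b)_2: α=-13, β=2; u≡1, v≡3 (mod 8); ε(u)ε(v)=0·1, αω(v)=-13·1, βω(u)=2·0; sum ≡ 1  ⇒  -1.
(a,b)_13: α=0, u≡8; β=1, v≡11 (mod 13); (8|13)=-1, (11|13)=-1; sign (−1)^0·-1^1·-1^0 = -1.
(a,b)_∞: sgn(-106190)=−, sgn(91)=+, so +1.
|Ram(-106190, 91)| = 4, even; anisotropic at {2, 7, 13, 37}.

[2, 7, 13, 37]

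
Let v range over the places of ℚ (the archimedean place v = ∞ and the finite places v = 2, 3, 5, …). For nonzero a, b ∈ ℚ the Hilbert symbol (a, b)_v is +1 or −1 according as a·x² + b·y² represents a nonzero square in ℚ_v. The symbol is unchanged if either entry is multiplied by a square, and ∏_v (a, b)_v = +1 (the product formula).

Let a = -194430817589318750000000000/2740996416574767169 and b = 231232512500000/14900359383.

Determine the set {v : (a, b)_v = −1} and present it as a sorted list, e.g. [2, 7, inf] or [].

[2, 7]

(a, b) ≡ (-11, 14) mod (ℚ^×)²; places V = {2, 3, 5, 7, 11, 13, 17, 23, ∞}.
(a,b)_2: α=10, β=5; u≡5, v≡7 (mod 8); ε(u)ε(v)=0·1, αω(v)=10·0, βω(u)=5·1; sum ≡ 1  ⇒  -1.
(a,b)_∞: sgn(-11)=−, sgn(14)=+, so +1.
(a,b)_23: α=4, u≡3; β=2, v≡11 (mod 23); (3|23)=+1, (11|23)=-1; sign (−1)^0·+1^2·-1^4 = +1.
(a,b)_13: α=-12, u≡2; β=-6, v≡4 (mod 13); (2|13)=-1, (4|13)=+1; sign (−1)^0·-1^-6·+1^-12 = +1.
(a,b)_11: α=3, u≡8; β=2, v≡4 (mod 11); (8|11)=-1, (4|11)=+1; sign (−1)^0·-1^2·+1^3 = +1.
(a,b)_7: α=-6, u≡6; β=-3, v≡2 (mod 7); (6|7)=-1, (2|7)=+1; sign (−1)^0·-1^-3·+1^-6 = -1.
(a,b)_5: α=14, u≡4; β=8, v≡4 (mod 5); (4|5)=+1, (4|5)=+1; sign (−1)^0·+1^8·+1^14 = +1.
(a,b)_17: α=4, u≡14; β=2, v≡6 (mod 17); (14|17)=-1, (6|17)=-1; sign (−1)^0·-1^2·-1^4 = +1.
(a,b)_3: α=0, u≡1; β=-2, v≡2 (mod 3); (1|3)=+1, (2|3)=-1; sign (−1)^0·+1^-2·-1^0 = +1.
Ram(-11, 14) = {2, 7}; no ℚ_2-point on the conic.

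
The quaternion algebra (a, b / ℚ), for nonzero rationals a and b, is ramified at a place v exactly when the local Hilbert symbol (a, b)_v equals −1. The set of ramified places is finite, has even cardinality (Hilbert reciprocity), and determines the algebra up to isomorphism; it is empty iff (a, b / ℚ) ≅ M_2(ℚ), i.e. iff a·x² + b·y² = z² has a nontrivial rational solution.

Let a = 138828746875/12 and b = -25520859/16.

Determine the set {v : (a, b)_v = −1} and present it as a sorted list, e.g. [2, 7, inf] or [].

[17, 47]

Mod squares: a ≡ 1785, b ≡ -16779. Check v ∈ {∞, 2, 3, 5, 7, 13, 17, 47}.
v=3: a=3^-1·(≡1), b=3^3·(≡2) mod 3; (1|3)=+1, (2|3)=-1; (−1)^{-1·3·1}·(+1)^3·(-1)^-1 = +1.
v=∞: 1785 > 0 and -16779 < 0  ⇒  (a,b)_∞ = +1.
v=47: a=47^2·(≡10), b=47^1·(≡29) mod 47; (10|47)=-1, (29|47)=-1; (−1)^{2·1·23}·(-1)^1·(-1)^2 = -1.
v=13: a=13^2·(≡10), b=13^2·(≡12) mod 13; (10|13)=+1, (12|13)=+1; (−1)^{2·2·6}·(+1)^2·(+1)^2 = +1.
v=17: a=17^1·(≡11), b=17^1·(≡8) mod 17; (11|17)=-1, (8|17)=+1; (−1)^{1·1·8}·(-1)^1·(+1)^1 = -1.
v=2: v_2(a)=-2, v_2(b)=-4; units ≡ 1, 5 (mod 8); ε·ε+αω+βω = 0·0+-2·1+-4·0 ≡ 0  ⇒  (a,b)_2 = +1.
v=7: a=7^1·(≡3), b=7^1·(≡4) mod 7; (3|7)=-1, (4|7)=+1; (−1)^{1·1·3}·(-1)^1·(+1)^1 = +1.
v=5: a=5^5·(≡2), b=5^0·(≡1) mod 5; (2|5)=-1, (1|5)=+1; (−1)^{5·0·2}·(-1)^0·(+1)^5 = +1.
(1785, -16779 / ℚ) ramifies at {17, 47}: a division algebra.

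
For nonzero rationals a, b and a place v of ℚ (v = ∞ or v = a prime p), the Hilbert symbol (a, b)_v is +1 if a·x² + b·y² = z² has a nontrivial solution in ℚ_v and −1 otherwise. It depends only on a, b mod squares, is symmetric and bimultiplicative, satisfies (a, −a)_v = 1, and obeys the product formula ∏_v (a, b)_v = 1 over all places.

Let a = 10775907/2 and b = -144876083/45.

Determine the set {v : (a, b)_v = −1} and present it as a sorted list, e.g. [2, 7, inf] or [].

Mod squares: a ≡ 2394646, b ≡ -5986615. Check v ∈ {∞, 2, 3, 5, 11, 19, 29, 41, 53}.
v=3: a=3^2·(≡1), b=3^-2·(≡2) mod 3; (1|3)=+1, (2|3)=-1; (−1)^{2·-2·1}·(+1)^-2·(-1)^2 = +1.
v=5: a=5^0·(≡1), b=5^-1·(≡3) mod 5; (1|5)=+1, (3|5)=-1; (−1)^{0·-1·2}·(+1)^-1·(-1)^0 = +1.
v=19: a=19^1·(≡11), b=19^1·(≡6) mod 19; (11|19)=+1, (6|19)=+1; (−1)^{1·1·9}·(+1)^1·(+1)^1 = -1.
v=41: a=41^1·(≡29), b=41^1·(≡26) mod 41; (29|41)=-1, (26|41)=-1; (−1)^{1·1·20}·(-1)^1·(-1)^1 = +1.
v=29: a=29^1·(≡3), b=29^1·(≡1) mod 29; (3|29)=-1, (1|29)=+1; (−1)^{1·1·14}·(-1)^1·(+1)^1 = -1.
v=2: v_2(a)=-1, v_2(b)=0; units ≡ 3, 1 (mod 8); ε·ε+αω+βω = 1·0+-1·0+0·1 ≡ 0  ⇒  (a,b)_2 = +1.
v=∞: 2394646 > 0 and -5986615 < 0  ⇒  (a,b)_∞ = +1.
v=53: a=53^1·(≡32), b=53^1·(≡31) mod 53; (32|53)=-1, (31|53)=-1; (−1)^{1·1·26}·(-1)^1·(-1)^1 = +1.
v=11: a=11^0·(≡5), b=11^2·(≡5) mod 11; (5|11)=+1, (5|11)=+1; (−1)^{0·2·5}·(+1)^2·(+1)^0 = +1.
Ram(2394646, -5986615) = {19, 29}; no ℚ_19-point on the conic.

[19, 29]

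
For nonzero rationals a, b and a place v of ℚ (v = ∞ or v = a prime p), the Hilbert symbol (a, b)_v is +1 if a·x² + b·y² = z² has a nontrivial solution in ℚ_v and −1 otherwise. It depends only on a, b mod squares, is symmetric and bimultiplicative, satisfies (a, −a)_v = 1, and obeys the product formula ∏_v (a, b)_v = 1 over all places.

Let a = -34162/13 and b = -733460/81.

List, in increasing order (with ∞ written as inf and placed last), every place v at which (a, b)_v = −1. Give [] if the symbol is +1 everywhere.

Mod squares: a ≡ -444106, b ≡ -1085. Check v ∈ {∞, 2, 3, 5, 7, 13, 19, 29, 31}.
v=3: a=3^0·(≡2), b=3^-4·(≡1) mod 3; (2|3)=-1, (1|3)=+1; (−1)^{0·-4·1}·(-1)^-4·(+1)^0 = +1.
v=31: a=31^1·(≡13), b=31^1·(≡29) mod 31; (13|31)=-1, (29|31)=-1; (−1)^{1·1·15}·(-1)^1·(-1)^1 = -1.
v=∞: -444106 < 0 and -1085 < 0  ⇒  (a,b)_∞ = -1.
v=7: a=7^0·(≡2), b=7^1·(≡6) mod 7; (2|7)=+1, (6|7)=-1; (−1)^{0·1·3}·(+1)^1·(-1)^0 = +1.
v=5: a=5^0·(≡1), b=5^1·(≡3) mod 5; (1|5)=+1, (3|5)=-1; (−1)^{0·1·2}·(+1)^1·(-1)^0 = +1.
v=29: a=29^1·(≡12), b=29^0·(≡18) mod 29; (12|29)=-1, (18|29)=-1; (−1)^{1·0·14}·(-1)^0·(-1)^1 = -1.
v=2: v_2(a)=1, v_2(b)=2; units ≡ 3, 3 (mod 8); ε·ε+αω+βω = 1·1+1·1+2·1 ≡ 0  ⇒  (a,b)_2 = +1.
v=19: a=19^1·(≡2), b=19^0·(≡7) mod 19; (2|19)=-1, (7|19)=+1; (−1)^{1·0·9}·(-1)^0·(+1)^1 = +1.
v=13: a=13^-1·(≡2), b=13^2·(≡5) mod 13; (2|13)=-1, (5|13)=-1; (−1)^{-1·2·6}·(-1)^2·(-1)^-1 = -1.
(-444106, -1085 / ℚ) ramifies at {13, 29, 31, ∞}: a division algebra.

[13, 29, 31, inf]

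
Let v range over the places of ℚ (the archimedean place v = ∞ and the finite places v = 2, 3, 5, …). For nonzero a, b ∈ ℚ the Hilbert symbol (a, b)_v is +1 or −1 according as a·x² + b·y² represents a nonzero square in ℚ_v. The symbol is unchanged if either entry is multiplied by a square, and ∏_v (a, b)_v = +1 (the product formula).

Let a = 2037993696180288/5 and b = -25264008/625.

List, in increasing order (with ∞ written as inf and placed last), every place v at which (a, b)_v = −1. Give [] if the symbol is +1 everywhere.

[2, 3, 5, 23]

(a, b) ≡ (63365, -14322) mod (ℚ^×)²; places V = {2, 3, 5, 7, 11, 19, 23, 29, 31, ∞}.
(a,b)_3: α=2, u≡2; β=3, v≡2 (mod 3); (2|3)=-1, (2|3)=-1; sign (−1)^0·-1^3·-1^2 = -1.
(a,b)_∞: sgn(63365)=+, sgn(-14322)=−, so +1.
(a,b)_19: α=1, u≡13; β=0, v≡6 (mod 19); (13|19)=-1, (6|19)=+1; sign (−1)^0·-1^0·+1^1 = +1.
(a,b)_11: α=2, u≡3; β=1, v≡8 (mod 11); (3|11)=+1, (8|11)=-1; sign (−1)^0·+1^1·-1^2 = +1.
(a,b)_23: α=1, u≡8; β=0, v≡5 (mod 23); (8|23)=+1, (5|23)=-1; sign (−1)^0·+1^0·-1^1 = -1.
(a,b)_29: α=1, u≡18; β=0, v≡6 (mod 29); (18|29)=-1, (6|29)=+1; sign (−1)^0·-1^0·+1^1 = +1.
(a,b)_2: α=6, β=3; u≡5, v≡7 (mod 8); ε(u)ε(v)=0·1, αω(v)=6·0, βω(u)=3·1; sum ≡ 1  ⇒  -1.
(a,b)_31: α=2, u≡2; β=1, v≡23 (mod 31); (2|31)=+1, (23|31)=-1; sign (−1)^0·+1^1·-1^2 = +1.
(a,b)_7: α=4, u≡2; β=3, v≡6 (mod 7); (2|7)=+1, (6|7)=-1; sign (−1)^0·+1^3·-1^4 = +1.
(a,b)_5: α=-1, u≡3; β=-4, v≡2 (mod 5); (3|5)=-1, (2|5)=-1; sign (−1)^0·-1^-4·-1^-1 = -1.
|Ram(63365, -14322)| = 4, even; anisotropic at {2, 3, 5, 23}.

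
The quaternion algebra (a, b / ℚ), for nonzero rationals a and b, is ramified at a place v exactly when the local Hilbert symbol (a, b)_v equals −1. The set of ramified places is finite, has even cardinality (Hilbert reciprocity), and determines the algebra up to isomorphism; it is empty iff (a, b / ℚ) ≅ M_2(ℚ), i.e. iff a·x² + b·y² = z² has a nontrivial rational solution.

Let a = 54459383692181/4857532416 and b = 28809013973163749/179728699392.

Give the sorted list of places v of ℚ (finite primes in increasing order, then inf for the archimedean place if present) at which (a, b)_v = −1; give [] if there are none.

(a, b) ≡ (18941, 700817) mod (ℚ^×)²; places V = {2, 3, 11, 13, 23, 29, 31, 37, 43, 47, ∞}.
(a,b)_2: α=-12, β=-12; u≡5, v≡1 (mod 8); ε(u)ε(v)=0·0, αω(v)=-12·0, βω(u)=-12·1; sum ≡ 0  ⇒  +1.
(a,b)_31: α=1, u≡23; β=1, v≡18 (mod 31); (23|31)=-1, (18|31)=+1; sign (−1)^1·-1^1·+1^1 = +1.
(a,b)_47: α=1, u≡37; β=1, v≡12 (mod 47); (37|47)=+1, (12|47)=+1; sign (−1)^1·+1^1·+1^1 = -1.
(a,b)_37: α=0, u≡11; β=-1, v≡10 (mod 37); (11|37)=+1, (10|37)=+1; sign (−1)^0·+1^-1·+1^0 = +1.
(a,b)_43: α=4, u≡41; β=4, v≡33 (mod 43); (41|43)=+1, (33|43)=-1; sign (−1)^0·+1^4·-1^4 = +1.
(a,b)_∞: sgn(18941)=+, sgn(700817)=+, so +1.
(a,b)_13: α=1, u≡9; β=1, v≡5 (mod 13); (9|13)=+1, (5|13)=-1; sign (−1)^0·+1^1·-1^1 = -1.
(a,b)_23: α=0, u≡6; β=2, v≡7 (mod 23); (6|23)=+1, (7|23)=-1; sign (−1)^0·+1^2·-1^0 = +1.
(a,b)_11: α=-4, u≡10; β=-4, v≡8 (mod 11); (10|11)=-1, (8|11)=-1; sign (−1)^0·-1^-4·-1^-4 = +1.
(a,b)_3: α=-4, u≡2; β=-4, v≡2 (mod 3); (2|3)=-1, (2|3)=-1; sign (−1)^0·-1^-4·-1^-4 = +1.
(a,b)_29: α=2, u≡6; β=2, v≡27 (mod 29); (6|29)=+1, (27|29)=-1; sign (−1)^0·+1^2·-1^2 = +1.
Ram(18941, 700817) = {13, 47}; no ℚ_13-point on the conic.

[13, 47]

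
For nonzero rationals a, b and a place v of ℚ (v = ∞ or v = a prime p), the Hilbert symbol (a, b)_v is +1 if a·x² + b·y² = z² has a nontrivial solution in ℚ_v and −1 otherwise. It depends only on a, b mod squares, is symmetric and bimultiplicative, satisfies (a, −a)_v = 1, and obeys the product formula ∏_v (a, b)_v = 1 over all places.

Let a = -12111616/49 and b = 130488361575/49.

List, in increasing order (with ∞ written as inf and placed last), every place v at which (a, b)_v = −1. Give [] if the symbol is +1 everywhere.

[3, 17]

Mod squares: a ≡ -391, b ≡ 6206343. Check v ∈ {∞, 2, 3, 5, 7, 11, 13, 17, 23, 29, 37}.
v=5: a=5^0·(≡1), b=5^2·(≡2) mod 5; (1|5)=+1, (2|5)=-1; (−1)^{0·2·2}·(+1)^2·(-1)^0 = +1.
v=2: v_2(a)=8, v_2(b)=0; units ≡ 1, 7 (mod 8); ε·ε+αω+βω = 0·1+8·0+0·0 ≡ 0  ⇒  (a,b)_2 = +1.
v=11: a=11^2·(≡3), b=11^1·(≡3) mod 11; (3|11)=+1, (3|11)=+1; (−1)^{2·1·5}·(+1)^1·(+1)^2 = +1.
v=∞: -391 < 0 and 6206343 > 0  ⇒  (a,b)_∞ = +1.
v=3: a=3^0·(≡2), b=3^1·(≡2) mod 3; (2|3)=-1, (2|3)=-1; (−1)^{0·1·1}·(-1)^1·(-1)^0 = -1.
v=29: a=29^0·(≡3), b=29^2·(≡1) mod 29; (3|29)=-1, (1|29)=+1; (−1)^{0·2·14}·(-1)^2·(+1)^0 = +1.
v=23: a=23^1·(≡13), b=23^1·(≡5) mod 23; (13|23)=+1, (5|23)=-1; (−1)^{1·1·11}·(+1)^1·(-1)^1 = +1.
v=17: a=17^1·(≡6), b=17^1·(≡8) mod 17; (6|17)=-1, (8|17)=+1; (−1)^{1·1·8}·(-1)^1·(+1)^1 = -1.
v=7: a=7^-2·(≡1), b=7^-2·(≡5) mod 7; (1|7)=+1, (5|7)=-1; (−1)^{-2·-2·3}·(+1)^-2·(-1)^-2 = +1.
v=37: a=37^0·(≡34), b=37^1·(≡32) mod 37; (34|37)=+1, (32|37)=-1; (−1)^{0·1·18}·(+1)^1·(-1)^0 = +1.
v=13: a=13^0·(≡12), b=13^1·(≡10) mod 13; (12|13)=+1, (10|13)=+1; (−1)^{0·1·6}·(+1)^1·(+1)^0 = +1.
Ram(-391, 6206343) = {3, 17}; no ℚ_3-point on the conic.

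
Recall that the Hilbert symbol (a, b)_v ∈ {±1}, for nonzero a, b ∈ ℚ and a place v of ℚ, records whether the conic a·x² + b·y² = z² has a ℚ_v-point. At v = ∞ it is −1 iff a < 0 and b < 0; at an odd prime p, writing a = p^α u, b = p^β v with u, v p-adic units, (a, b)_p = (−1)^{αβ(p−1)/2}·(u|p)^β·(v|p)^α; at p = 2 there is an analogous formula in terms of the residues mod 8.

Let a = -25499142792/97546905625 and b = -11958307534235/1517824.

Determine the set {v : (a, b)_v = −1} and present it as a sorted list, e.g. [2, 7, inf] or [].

(a, b) ≡ (-2, -46835) mod (ℚ^×)²; places V = {2, 3, 5, 7, 11, 13, 17, 19, 29, 31, 41, ∞}.
(a,b)_31: α=-4, u≡26; β=0, v≡30 (mod 31); (26|31)=-1, (30|31)=-1; sign (−1)^0·-1^0·-1^-4 = +1.
(a,b)_∞: sgn(-2)=−, sgn(-46835)=−, so -1.
(a,b)_3: α=8, u≡1; β=0, v≡1 (mod 3); (1|3)=+1, (1|3)=+1; sign (−1)^0·+1^0·+1^8 = +1.
(a,b)_41: α=2, u≡5; β=0, v≡27 (mod 41); (5|41)=+1, (27|41)=-1; sign (−1)^0·+1^0·-1^2 = +1.
(a,b)_17: α=2, u≡1; β=1, v≡13 (mod 17); (1|17)=+1, (13|17)=+1; sign (−1)^0·+1^1·+1^2 = +1.
(a,b)_13: α=-2, u≡7; β=0, v≡9 (mod 13); (7|13)=-1, (9|13)=+1; sign (−1)^0·-1^0·+1^-2 = +1.
(a,b)_19: α=0, u≡17; β=3, v≡16 (mod 19); (17|19)=+1, (16|19)=+1; sign (−1)^0·+1^3·+1^0 = +1.
(a,b)_29: α=0, u≡14; β=5, v≡4 (mod 29); (14|29)=-1, (4|29)=+1; sign (−1)^0·-1^5·+1^0 = -1.
(a,b)_2: α=3, β=-8; u≡7, v≡5 (mod 8); ε(u)ε(v)=1·0, αω(v)=3·1, βω(u)=-8·0; sum ≡ 1  ⇒  -1.
(a,b)_5: α=-4, u≡2; β=1, v≡2 (mod 5); (2|5)=-1, (2|5)=-1; sign (−1)^0·-1^1·-1^-4 = -1.
(a,b)_7: α=0, u≡3; β=-2, v≡1 (mod 7); (3|7)=-1, (1|7)=+1; sign (−1)^0·-1^-2·+1^0 = +1.
(a,b)_11: α=0, u≡5; β=-2, v≡1 (mod 11); (5|11)=+1, (1|11)=+1; sign (−1)^0·+1^-2·+1^0 = +1.
Ram(-2, -46835) = {2, 5, 29, ∞}; no ℚ_2-point on the conic.

[2, 5, 29, inf]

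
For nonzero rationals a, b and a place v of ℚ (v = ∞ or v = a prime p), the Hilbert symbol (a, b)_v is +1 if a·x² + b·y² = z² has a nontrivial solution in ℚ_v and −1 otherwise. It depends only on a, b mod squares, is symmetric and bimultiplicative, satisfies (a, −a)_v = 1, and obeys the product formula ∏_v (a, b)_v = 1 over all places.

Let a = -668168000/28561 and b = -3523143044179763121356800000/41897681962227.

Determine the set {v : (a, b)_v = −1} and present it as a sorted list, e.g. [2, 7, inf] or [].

[2, 5, 11, 17, 31, inf]

Mod squares: a ≡ -5, b ≡ -1999965. Check v ∈ {∞, 2, 3, 5, 7, 11, 13, 17, 23, 31}.
v=17: a=17^4·(≡7), b=17^11·(≡7) mod 17; (7|17)=-1, (7|17)=-1; (−1)^{4·11·8}·(-1)^11·(-1)^4 = -1.
v=∞: -5 < 0 and -1999965 < 0  ⇒  (a,b)_∞ = -1.
v=3: a=3^0·(≡1), b=3^-11·(≡2) mod 3; (1|3)=+1, (2|3)=-1; (−1)^{0·-11·1}·(+1)^-11·(-1)^0 = +1.
v=2: v_2(a)=6, v_2(b)=22; units ≡ 3, 3 (mod 8); ε·ε+αω+βω = 1·1+6·1+22·1 ≡ 1  ⇒  (a,b)_2 = -1.
v=31: a=31^0·(≡11), b=31^1·(≡17) mod 31; (11|31)=-1, (17|31)=-1; (−1)^{0·1·15}·(-1)^1·(-1)^0 = -1.
v=13: a=13^-4·(≡7), b=13^-6·(≡11) mod 13; (7|13)=-1, (11|13)=-1; (−1)^{-4·-6·6}·(-1)^-6·(-1)^-4 = +1.
v=23: a=23^0·(≡12), b=23^1·(≡16) mod 23; (12|23)=+1, (16|23)=+1; (−1)^{0·1·11}·(+1)^1·(+1)^0 = +1.
v=7: a=7^0·(≡4), b=7^-2·(≡3) mod 7; (4|7)=+1, (3|7)=-1; (−1)^{0·-2·3}·(+1)^-2·(-1)^0 = +1.
v=11: a=11^0·(≡10), b=11^1·(≡5) mod 11; (10|11)=-1, (5|11)=+1; (−1)^{0·1·5}·(-1)^1·(+1)^0 = -1.
v=5: a=5^3·(≡1), b=5^5·(≡2) mod 5; (1|5)=+1, (2|5)=-1; (−1)^{3·5·2}·(+1)^5·(-1)^3 = -1.
Ram(-5, -1999965) = {2, 5, 11, 17, 31, ∞}; no ℚ_2-point on the conic.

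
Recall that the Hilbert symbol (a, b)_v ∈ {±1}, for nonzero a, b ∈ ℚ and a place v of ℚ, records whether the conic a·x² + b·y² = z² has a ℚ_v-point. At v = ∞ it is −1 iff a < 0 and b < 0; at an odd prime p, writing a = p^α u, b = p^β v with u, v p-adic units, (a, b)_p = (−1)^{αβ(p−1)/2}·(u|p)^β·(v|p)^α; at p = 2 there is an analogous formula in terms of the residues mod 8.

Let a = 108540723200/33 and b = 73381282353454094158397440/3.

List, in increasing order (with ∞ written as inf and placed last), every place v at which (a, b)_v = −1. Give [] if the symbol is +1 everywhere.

(a, b) ≡ (66, 2730) mod (ℚ^×)²; places V = {2, 3, 5, 7, 11, 13, 23, ∞}.
(a,b)_3: α=-1, u≡1; β=-1, v≡1 (mod 3); (1|3)=+1, (1|3)=+1; sign (−1)^1·+1^-1·+1^-1 = -1.
(a,b)_23: α=0, u≡19; β=2, v≡9 (mod 23); (19|23)=-1, (9|23)=+1; sign (−1)^0·-1^2·+1^0 = +1.
(a,b)_∞: sgn(66)=+, sgn(2730)=+, so +1.
(a,b)_7: α=2, u≡3; β=7, v≡6 (mod 7); (3|7)=-1, (6|7)=-1; sign (−1)^0·-1^7·-1^2 = -1.
(a,b)_13: α=2, u≡1; β=7, v≡7 (mod 13); (1|13)=+1, (7|13)=-1; sign (−1)^0·+1^7·-1^2 = +1.
(a,b)_11: α=-1, u≡10; β=0, v≡2 (mod 11); (10|11)=-1, (2|11)=-1; sign (−1)^0·-1^0·-1^-1 = -1.
(a,b)_2: α=19, β=29; u≡1, v≡5 (mod 8); ε(u)ε(v)=0·0, αω(v)=19·1, βω(u)=29·0; sum ≡ 1  ⇒  -1.
(a,b)_5: α=2, u≡1; β=1, v≡1 (mod 5); (1|5)=+1, (1|5)=+1; sign (−1)^0·+1^1·+1^2 = +1.
(66, 2730 / ℚ) ramifies at {2, 3, 7, 11}: a division algebra.

[2, 3, 7, 11]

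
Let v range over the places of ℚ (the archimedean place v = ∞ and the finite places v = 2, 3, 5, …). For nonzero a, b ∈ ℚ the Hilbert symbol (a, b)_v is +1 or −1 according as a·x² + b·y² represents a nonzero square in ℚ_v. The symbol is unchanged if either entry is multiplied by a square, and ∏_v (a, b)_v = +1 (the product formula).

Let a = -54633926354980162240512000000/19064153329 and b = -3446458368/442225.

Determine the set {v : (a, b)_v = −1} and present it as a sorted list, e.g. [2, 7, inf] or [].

[2, 3, 11, 17, 29, inf]

(a, b) ≡ (-75922, -4002) mod (ℚ^×)²; places V = {2, 3, 5, 7, 11, 13, 17, 19, 23, 29, 43, ∞}.
(a,b)_11: α=1, u≡8; β=0, v≡7 (mod 11); (8|11)=-1, (7|11)=-1; sign (−1)^0·-1^0·-1^1 = -1.
(a,b)_2: α=29, β=11; u≡7, v≡7 (mod 8); ε(u)ε(v)=1·1, αω(v)=29·0, βω(u)=11·0; sum ≡ 1  ⇒  -1.
(a,b)_3: α=6, u≡2; β=1, v≡1 (mod 3); (2|3)=-1, (1|3)=+1; sign (−1)^0·-1^1·+1^6 = -1.
(a,b)_5: α=6, u≡3; β=-2, v≡3 (mod 5); (3|5)=-1, (3|5)=-1; sign (−1)^0·-1^-2·-1^6 = +1.
(a,b)_29: α=3, u≡8; β=3, v≡23 (mod 29); (8|29)=-1, (23|29)=+1; sign (−1)^0·-1^3·+1^3 = -1.
(a,b)_19: α=-2, u≡3; β=-2, v≡7 (mod 19); (3|19)=-1, (7|19)=+1; sign (−1)^0·-1^-2·+1^-2 = +1.
(a,b)_43: α=-2, u≡31; β=0, v≡41 (mod 43); (31|43)=+1, (41|43)=+1; sign (−1)^0·+1^0·+1^-2 = +1.
(a,b)_13: α=-4, u≡8; β=0, v≡6 (mod 13); (8|13)=-1, (6|13)=-1; sign (−1)^0·-1^0·-1^-4 = +1.
(a,b)_7: α=1, u≡4; β=-2, v≡2 (mod 7); (4|7)=+1, (2|7)=+1; sign (−1)^0·+1^-2·+1^1 = +1.
(a,b)_23: α=4, u≡9; β=1, v≡22 (mod 23); (9|23)=+1, (22|23)=-1; sign (−1)^0·+1^1·-1^4 = +1.
(a,b)_∞: sgn(-75922)=−, sgn(-4002)=−, so -1.
(a,b)_17: α=1, u≡11; β=0, v≡12 (mod 17); (11|17)=-1, (12|17)=-1; sign (−1)^0·-1^0·-1^1 = -1.
|Ram(-75922, -4002)| = 6, even; anisotropic at {2, 3, 11, 17, 29, ∞}.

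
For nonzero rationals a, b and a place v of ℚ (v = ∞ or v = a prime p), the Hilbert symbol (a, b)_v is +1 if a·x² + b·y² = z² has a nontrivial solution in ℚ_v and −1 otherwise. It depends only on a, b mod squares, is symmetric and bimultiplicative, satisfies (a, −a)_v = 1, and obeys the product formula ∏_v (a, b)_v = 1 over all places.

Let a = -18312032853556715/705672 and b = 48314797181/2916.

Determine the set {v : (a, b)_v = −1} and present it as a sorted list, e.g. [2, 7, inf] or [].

Mod squares: a ≡ -448630, b ≡ 29. Check v ∈ {∞, 2, 3, 5, 7, 11, 13, 17, 29}.
v=5: a=5^1·(≡1), b=5^0·(≡1) mod 5; (1|5)=+1, (1|5)=+1; (−1)^{1·0·2}·(+1)^0·(+1)^1 = +1.
v=2: v_2(a)=-3, v_2(b)=-2; units ≡ 5, 5 (mod 8); ε·ε+αω+βω = 0·0+-3·1+-2·1 ≡ 1  ⇒  (a,b)_2 = -1.
v=∞: -448630 < 0 and 29 > 0  ⇒  (a,b)_∞ = +1.
v=17: a=17^3·(≡14), b=17^2·(≡10) mod 17; (14|17)=-1, (10|17)=-1; (−1)^{3·2·8}·(-1)^2·(-1)^3 = -1.
v=29: a=29^1·(≡22), b=29^1·(≡5) mod 29; (22|29)=+1, (5|29)=+1; (−1)^{1·1·14}·(+1)^1·(+1)^1 = +1.
v=3: a=3^-6·(≡2), b=3^-6·(≡2) mod 3; (2|3)=-1, (2|3)=-1; (−1)^{-6·-6·1}·(-1)^-6·(-1)^-6 = +1.
v=11: a=11^-2·(≡1), b=11^0·(≡2) mod 11; (1|11)=+1, (2|11)=-1; (−1)^{-2·0·5}·(+1)^0·(-1)^-2 = +1.
v=13: a=13^1·(≡5), b=13^0·(≡10) mod 13; (5|13)=-1, (10|13)=+1; (−1)^{1·0·6}·(-1)^0·(+1)^1 = +1.
v=7: a=7^11·(≡1), b=7^8·(≡4) mod 7; (1|7)=+1, (4|7)=+1; (−1)^{11·8·3}·(+1)^8·(+1)^11 = +1.
|Ram(-448630, 29)| = 2, even; anisotropic at {2, 17}.

[2, 17]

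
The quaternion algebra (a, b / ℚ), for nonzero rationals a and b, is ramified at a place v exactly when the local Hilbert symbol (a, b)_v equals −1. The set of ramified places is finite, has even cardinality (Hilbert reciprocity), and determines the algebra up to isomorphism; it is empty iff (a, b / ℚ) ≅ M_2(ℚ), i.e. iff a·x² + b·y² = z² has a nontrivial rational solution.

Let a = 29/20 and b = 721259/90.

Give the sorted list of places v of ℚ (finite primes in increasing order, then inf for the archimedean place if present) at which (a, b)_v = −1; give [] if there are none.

Mod squares: a ≡ 145, b ≡ 7212590. Check v ∈ {∞, 2, 3, 5, 7, 11, 17, 19, 29}.
v=2: v_2(a)=-2, v_2(b)=-1; units ≡ 1, 7 (mod 8); ε·ε+αω+βω = 0·1+-2·0+-1·0 ≡ 0  ⇒  (a,b)_2 = +1.
v=7: a=7^0·(≡6), b=7^1·(≡3) mod 7; (6|7)=-1, (3|7)=-1; (−1)^{0·1·3}·(-1)^1·(-1)^0 = -1.
v=19: a=19^0·(≡10), b=19^1·(≡4) mod 19; (10|19)=-1, (4|19)=+1; (−1)^{0·1·9}·(-1)^1·(+1)^0 = -1.
v=29: a=29^1·(≡16), b=29^1·(≡6) mod 29; (16|29)=+1, (6|29)=+1; (−1)^{1·1·14}·(+1)^1·(+1)^1 = +1.
v=5: a=5^-1·(≡1), b=5^-1·(≡3) mod 5; (1|5)=+1, (3|5)=-1; (−1)^{-1·-1·2}·(+1)^-1·(-1)^-1 = -1.
v=∞: 145 > 0 and 7212590 > 0  ⇒  (a,b)_∞ = +1.
v=11: a=11^0·(≡2), b=11^1·(≡10) mod 11; (2|11)=-1, (10|11)=-1; (−1)^{0·1·5}·(-1)^1·(-1)^0 = -1.
v=17: a=17^0·(≡4), b=17^1·(≡16) mod 17; (4|17)=+1, (16|17)=+1; (−1)^{0·1·8}·(+1)^1·(+1)^0 = +1.
v=3: a=3^0·(≡1), b=3^-2·(≡2) mod 3; (1|3)=+1, (2|3)=-1; (−1)^{0·-2·1}·(+1)^-2·(-1)^0 = +1.
|Ram(145, 7212590)| = 4, even; anisotropic at {5, 7, 11, 19}.

[5, 7, 11, 19]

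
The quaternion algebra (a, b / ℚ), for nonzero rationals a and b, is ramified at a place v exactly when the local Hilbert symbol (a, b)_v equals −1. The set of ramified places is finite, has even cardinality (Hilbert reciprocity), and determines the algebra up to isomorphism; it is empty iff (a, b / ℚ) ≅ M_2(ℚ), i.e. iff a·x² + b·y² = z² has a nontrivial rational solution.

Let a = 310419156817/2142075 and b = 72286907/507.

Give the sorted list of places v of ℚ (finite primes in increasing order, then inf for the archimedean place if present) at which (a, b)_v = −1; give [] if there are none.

[11, 17]

Mod squares: a ≡ 157068219, b ≡ 90321. Check v ∈ {∞, 2, 3, 5, 7, 11, 13, 17, 23, 37, 47}.
v=13: a=13^-4·(≡12), b=13^-2·(≡10) mod 13; (12|13)=+1, (10|13)=+1; (−1)^{-4·-2·6}·(+1)^-2·(+1)^-4 = +1.
v=47: a=47^1·(≡28), b=47^0·(≡8) mod 47; (28|47)=+1, (8|47)=+1; (−1)^{1·0·23}·(+1)^0·(+1)^1 = +1.
v=2: v_2(a)=0, v_2(b)=0; units ≡ 3, 1 (mod 8); ε·ε+αω+βω = 1·0+0·0+0·1 ≡ 0  ⇒  (a,b)_2 = +1.
v=3: a=3^-1·(≡1), b=3^-1·(≡2) mod 3; (1|3)=+1, (2|3)=-1; (−1)^{-1·-1·1}·(+1)^-1·(-1)^-1 = +1.
v=∞: 157068219 > 0 and 90321 > 0  ⇒  (a,b)_∞ = +1.
v=37: a=37^1·(≡34), b=37^0·(≡33) mod 37; (34|37)=+1, (33|37)=+1; (−1)^{1·0·18}·(+1)^0·(+1)^1 = +1.
v=11: a=11^3·(≡1), b=11^1·(≡5) mod 11; (1|11)=+1, (5|11)=+1; (−1)^{3·1·5}·(+1)^1·(+1)^3 = -1.
v=17: a=17^1·(≡6), b=17^1·(≡13) mod 17; (6|17)=-1, (13|17)=+1; (−1)^{1·1·8}·(-1)^1·(+1)^1 = -1.
v=7: a=7^3·(≡5), b=7^5·(≡1) mod 7; (5|7)=-1, (1|7)=+1; (−1)^{3·5·3}·(-1)^5·(+1)^3 = +1.
v=23: a=23^1·(≡3), b=23^1·(≡5) mod 23; (3|23)=+1, (5|23)=-1; (−1)^{1·1·11}·(+1)^1·(-1)^1 = +1.
v=5: a=5^-2·(≡4), b=5^0·(≡1) mod 5; (4|5)=+1, (1|5)=+1; (−1)^{-2·0·2}·(+1)^0·(+1)^-2 = +1.
Ram(157068219, 90321) = {11, 17}; no ℚ_11-point on the conic.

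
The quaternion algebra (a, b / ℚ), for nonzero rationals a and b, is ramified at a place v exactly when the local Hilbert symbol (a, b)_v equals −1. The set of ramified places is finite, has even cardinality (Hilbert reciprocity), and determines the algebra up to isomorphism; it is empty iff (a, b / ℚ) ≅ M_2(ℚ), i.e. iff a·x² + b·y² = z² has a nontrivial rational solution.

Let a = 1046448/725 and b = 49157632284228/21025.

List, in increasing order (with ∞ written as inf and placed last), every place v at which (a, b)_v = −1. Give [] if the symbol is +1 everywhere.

(a, b) ≡ (1247, 17) mod (ℚ^×)²; places V = {2, 3, 5, 13, 17, 29, 43, ∞}.
(a,b)_13: α=2, u≡3; β=6, v≡10 (mod 13); (3|13)=+1, (10|13)=+1; sign (−1)^0·+1^6·+1^2 = +1.
(a,b)_5: α=-2, u≡2; β=-2, v≡3 (mod 5); (2|5)=-1, (3|5)=-1; sign (−1)^0·-1^-2·-1^-2 = +1.
(a,b)_2: α=4, β=2; u≡7, v≡1 (mod 8); ε(u)ε(v)=1·0, αω(v)=4·0, βω(u)=2·0; sum ≡ 0  ⇒  +1.
(a,b)_3: α=2, u≡2; β=4, v≡2 (mod 3); (2|3)=-1, (2|3)=-1; sign (−1)^0·-1^4·-1^2 = +1.
(a,b)_43: α=1, u≡29; β=2, v≡11 (mod 43); (29|43)=-1, (11|43)=+1; sign (−1)^0·-1^2·+1^1 = +1.
(a,b)_∞: sgn(1247)=+, sgn(17)=+, so +1.
(a,b)_29: α=-1, u≡26; β=-2, v≡17 (mod 29); (26|29)=-1, (17|29)=-1; sign (−1)^0·-1^-2·-1^-1 = -1.
(a,b)_17: α=0, u≡12; β=1, v≡16 (mod 17); (12|17)=-1, (16|17)=+1; sign (−1)^0·-1^1·+1^0 = -1.
Ram(1247, 17) = {17, 29}; no ℚ_17-point on the conic.

[17, 29]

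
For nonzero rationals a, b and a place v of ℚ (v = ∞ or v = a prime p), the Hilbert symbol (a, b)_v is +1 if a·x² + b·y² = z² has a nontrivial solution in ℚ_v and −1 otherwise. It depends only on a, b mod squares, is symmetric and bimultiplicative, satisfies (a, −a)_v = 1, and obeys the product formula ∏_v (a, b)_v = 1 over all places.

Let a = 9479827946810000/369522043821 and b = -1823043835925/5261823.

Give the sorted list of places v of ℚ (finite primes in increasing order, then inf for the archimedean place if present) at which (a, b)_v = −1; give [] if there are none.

Mod squares: a ≡ 339549, b ≡ -1471379. Check v ∈ {∞, 2, 3, 5, 7, 13, 17, 19, 23, 31, 37}.
v=23: a=23^1·(≡22), b=23^1·(≡4) mod 23; (22|23)=-1, (4|23)=+1; (−1)^{1·1·11}·(-1)^1·(+1)^1 = +1.
v=19: a=19^3·(≡5), b=19^3·(≡12) mod 19; (5|19)=+1, (12|19)=-1; (−1)^{3·3·9}·(+1)^3·(-1)^3 = +1.
v=5: a=5^4·(≡1), b=5^2·(≡1) mod 5; (1|5)=+1, (1|5)=+1; (−1)^{4·2·2}·(+1)^2·(+1)^4 = +1.
v=2: v_2(a)=4, v_2(b)=0; units ≡ 5, 5 (mod 8); ε·ε+αω+βω = 0·0+4·1+0·1 ≡ 0  ⇒  (a,b)_2 = +1.
v=31: a=31^2·(≡26), b=31^2·(≡8) mod 31; (26|31)=-1, (8|31)=+1; (−1)^{2·2·15}·(-1)^2·(+1)^2 = +1.
v=7: a=7^-1·(≡1), b=7^-1·(≡3) mod 7; (1|7)=+1, (3|7)=-1; (−1)^{-1·-1·3}·(+1)^-1·(-1)^-1 = +1.
v=17: a=17^-6·(≡2), b=17^-4·(≡5) mod 17; (2|17)=+1, (5|17)=-1; (−1)^{-6·-4·8}·(+1)^-4·(-1)^-6 = +1.
v=13: a=13^2·(≡8), b=13^1·(≡7) mod 13; (8|13)=-1, (7|13)=-1; (−1)^{2·1·6}·(-1)^1·(-1)^2 = -1.
v=37: a=37^1·(≡1), b=37^1·(≡24) mod 37; (1|37)=+1, (24|37)=-1; (−1)^{1·1·18}·(+1)^1·(-1)^1 = -1.
v=3: a=3^-7·(≡2), b=3^-2·(≡1) mod 3; (2|3)=-1, (1|3)=+1; (−1)^{-7·-2·1}·(-1)^-2·(+1)^-7 = +1.
v=∞: 339549 > 0 and -1471379 < 0  ⇒  (a,b)_∞ = +1.
Ram(339549, -1471379) = {13, 37}; no ℚ_13-point on the conic.

[13, 37]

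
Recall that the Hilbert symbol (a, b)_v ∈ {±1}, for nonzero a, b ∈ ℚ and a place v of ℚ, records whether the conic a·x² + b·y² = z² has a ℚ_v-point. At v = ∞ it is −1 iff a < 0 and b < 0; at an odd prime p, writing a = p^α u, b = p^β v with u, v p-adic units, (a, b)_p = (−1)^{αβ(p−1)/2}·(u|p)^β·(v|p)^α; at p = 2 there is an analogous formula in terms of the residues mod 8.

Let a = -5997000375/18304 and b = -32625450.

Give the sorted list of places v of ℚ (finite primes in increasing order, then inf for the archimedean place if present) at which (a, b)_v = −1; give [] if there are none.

[5, 11, 13, inf]

(a, b) ≡ (-4290, -858) mod (ℚ^×)²; places V = {2, 3, 5, 11, 13, 31, 43, ∞}.
(a,b)_3: α=3, u≡1; β=3, v≡2 (mod 3); (1|3)=+1, (2|3)=-1; sign (−1)^1·+1^3·-1^3 = +1.
(a,b)_5: α=3, u≡3; β=2, v≡2 (mod 5); (3|5)=-1, (2|5)=-1; sign (−1)^0·-1^2·-1^3 = -1.
(a,b)_2: α=-7, β=1; u≡7, v≡3 (mod 8); ε(u)ε(v)=1·1, αω(v)=-7·1, βω(u)=1·0; sum ≡ 0  ⇒  +1.
(a,b)_∞: sgn(-4290)=−, sgn(-858)=−, so -1.
(a,b)_31: α=2, u≡19; β=0, v≡4 (mod 31); (19|31)=+1, (4|31)=+1; sign (−1)^0·+1^0·+1^2 = +1.
(a,b)_11: α=-1, u≡10; β=1, v≡2 (mod 11); (10|11)=-1, (2|11)=-1; sign (−1)^1·-1^1·-1^-1 = -1.
(a,b)_13: α=-1, u≡6; β=3, v≡9 (mod 13); (6|13)=-1, (9|13)=+1; sign (−1)^0·-1^3·+1^-1 = -1.
(a,b)_43: α=2, u≡1; β=0, v≡26 (mod 43); (1|43)=+1, (26|43)=-1; sign (−1)^0·+1^0·-1^2 = +1.
Ram(-4290, -858) = {5, 11, 13, ∞}; no ℚ_5-point on the conic.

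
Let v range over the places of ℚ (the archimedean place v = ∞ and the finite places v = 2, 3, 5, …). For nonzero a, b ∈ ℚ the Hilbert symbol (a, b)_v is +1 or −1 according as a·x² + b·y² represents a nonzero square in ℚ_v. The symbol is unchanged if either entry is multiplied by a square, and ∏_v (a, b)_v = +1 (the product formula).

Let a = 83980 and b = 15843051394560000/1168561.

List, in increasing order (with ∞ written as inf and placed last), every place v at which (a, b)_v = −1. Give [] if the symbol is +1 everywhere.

(a, b) ≡ (20995, 39) mod (ℚ^×)²; places V = {2, 3, 5, 13, 17, 19, 23, 47, ∞}.
(a,b)_∞: sgn(20995)=+, sgn(39)=+, so +1.
(a,b)_5: α=1, u≡1; β=4, v≡1 (mod 5); (1|5)=+1, (1|5)=+1; sign (−1)^0·+1^4·+1^1 = +1.
(a,b)_19: α=1, u≡12; β=2, v≡16 (mod 19); (12|19)=-1, (16|19)=+1; sign (−1)^0·-1^2·+1^1 = +1.
(a,b)_23: α=0, u≡7; β=-2, v≡16 (mod 23); (7|23)=-1, (16|23)=+1; sign (−1)^0·-1^-2·+1^0 = +1.
(a,b)_3: α=0, u≡1; β=3, v≡1 (mod 3); (1|3)=+1, (1|3)=+1; sign (−1)^0·+1^3·+1^0 = +1.
(a,b)_13: α=1, u≡12; β=3, v≡1 (mod 13); (12|13)=+1, (1|13)=+1; sign (−1)^0·+1^3·+1^1 = +1.
(a,b)_2: α=2, β=12; u≡3, v≡7 (mod 8); ε(u)ε(v)=1·1, αω(v)=2·0, βω(u)=12·1; sum ≡ 1  ⇒  -1.
(a,b)_47: α=0, u≡38; β=-2, v≡13 (mod 47); (38|47)=-1, (13|47)=-1; sign (−1)^0·-1^-2·-1^0 = +1.
(a,b)_17: α=1, u≡10; β=2, v≡3 (mod 17); (10|17)=-1, (3|17)=-1; sign (−1)^0·-1^2·-1^1 = -1.
Ram(20995, 39) = {2, 17}; no ℚ_2-point on the conic.

[2, 17]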